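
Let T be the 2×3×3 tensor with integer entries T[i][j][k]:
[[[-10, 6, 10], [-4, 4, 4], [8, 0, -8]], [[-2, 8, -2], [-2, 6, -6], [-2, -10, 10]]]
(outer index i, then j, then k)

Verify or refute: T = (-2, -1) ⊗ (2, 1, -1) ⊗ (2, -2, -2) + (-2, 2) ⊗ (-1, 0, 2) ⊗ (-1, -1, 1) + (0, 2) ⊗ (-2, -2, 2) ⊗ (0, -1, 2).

No

Reconstruct entry (1,0,1) from the claimed factors: Σₗ aₗ[1]bₗ[0]cₗ[1] = (-1)·(2)·(-2) + (2)·(-1)·(-1) + (2)·(-2)·(-1) = 10, but T[1,0,1] = 8. The claim is false.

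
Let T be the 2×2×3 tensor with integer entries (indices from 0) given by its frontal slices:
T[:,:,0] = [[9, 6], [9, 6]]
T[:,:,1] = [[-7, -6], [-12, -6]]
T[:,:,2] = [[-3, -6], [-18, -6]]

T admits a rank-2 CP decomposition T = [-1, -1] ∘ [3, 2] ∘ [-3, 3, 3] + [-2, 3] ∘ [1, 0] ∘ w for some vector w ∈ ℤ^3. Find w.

Subtract the known terms from T to get the rank-1 residual R = [-2, 3] ∘ [1, 0] ∘ w, so R[i,j,k] = a[i]·b[j]·w[k]. Pick indices with nonzero a[0]·b[0] = (-2)·(1) = -2. Only the fibre through (0,0,·) is needed: R[0,0,:] = T[0,0,:] − Σₗ aₗ[0]bₗ[0]cₗ = [9, -7, -3] − (-1)·(3)·[-3, 3, 3] = [0, 2, 6]. Then w[k] = R[0,0,k] / -2 for each k, giving w = [0, 2, 6] / -2 = [0, -1, -3].

w = [0, -1, -3]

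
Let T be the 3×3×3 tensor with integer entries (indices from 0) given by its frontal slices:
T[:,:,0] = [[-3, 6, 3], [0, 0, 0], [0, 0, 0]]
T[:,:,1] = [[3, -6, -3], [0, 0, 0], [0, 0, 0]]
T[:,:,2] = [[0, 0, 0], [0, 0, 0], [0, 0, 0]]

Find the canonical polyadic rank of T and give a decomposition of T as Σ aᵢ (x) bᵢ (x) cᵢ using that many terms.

rank(T) = 1

Lower bound: T ≠ 0 (e.g. T[0,0,0] = -3), so rank(T) ≥ 1.
Upper bound: the mode-1 fibre T[:,0,0] = [-3, 0, 0] gives a = (1, 0, 0) (primitive direction); the mode-2 fibre T[0,:,0] = [-3, 6, 3] gives b = (1, -2, -1); then c[k] = T[0,0,k] / (a[0]·b[0]) = [-3, 3, 0] / 1 = (-3, 3, 0).
Expanding (1, 0, 0) (x) (1, -2, -1) (x) (-3, 3, 0) reproduces all 27 entries of T, so T = (1, 0, 0) (x) (1, -2, -1) (x) (-3, 3, 0) and rank(T) ≤ 1.
These bounds meet, so rank(T) = 1.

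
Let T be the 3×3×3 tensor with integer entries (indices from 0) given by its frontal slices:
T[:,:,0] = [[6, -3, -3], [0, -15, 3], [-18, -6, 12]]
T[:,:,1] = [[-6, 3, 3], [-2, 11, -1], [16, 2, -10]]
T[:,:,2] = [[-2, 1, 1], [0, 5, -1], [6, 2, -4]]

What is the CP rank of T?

Lower bound: the mode-2 unfolding of T (rows indexed by j, columns by (i,k) = (0,0), (0,1), (0,2), (1,0), (1,1), (1,2), (2,0), (2,1), (2,2)) is [[6, -6, -2, 0, -2, 0, -18, 16, 6], [-3, 3, 1, -15, 11, 5, -6, 2, 2], [-3, 3, 1, 3, -1, -1, 12, -10, -4]].
There the 2×2 minor on rows j ∈ {0, 1}, columns (i,k) ∈ {(0,0), (1,0)} is det [[6, 0], [-3, -15]] = -90 ≠ 0, so this unfolding has rank ≥ 2; CP rank is at least every unfolding rank, so rank(T) ≥ 2. (This is only a lower bound: in general the CP rank may exceed every unfolding rank, so we still need to exhibit 2 rank-1 terms summing to T.)
Upper bound — finding two terms. Write S_k = T[:,:,k] for the frontal slices: S₀ = [[6, -3, -3], [0, -15, 3], [-18, -6, 12]], S₁ = [[-6, 3, 3], [-2, 11, -1], [16, 2, -10]], S₂ = [[-2, 1, 1], [0, 5, -1], [6, 2, -4]].
If T = a₁ ⊗ b₁ ⊗ c₁ + a₂ ⊗ b₂ ⊗ c₂ then each S_k = c₁[k]·a₁b₁ᵀ + c₂[k]·a₂b₂ᵀ. S₀ and S₁ are linearly independent, so a₁b₁ᵀ and a₂b₂ᵀ must span the same plane of matrices: they are the rank-1 matrices of the form x·S₀ + y·S₁.
The 2×2 minor of x·S₀ + y·S₁ on rows {0,1}, columns {0,1} is −90·x² + 150·xy − 60·y² = (-30)·(3·x − 2·y)(x − y), vanishing at (x:y) = (2:3) and (1:1).
M₁ = 2·S₀ + 3·S₁ = [[-6, 3, 3], [-6, 3, 3], [12, -6, -6]] = (-3)·[1, 1, -2][2, -1, -1]ᵀ and M₂ = S₀ + S₁ = [[0, 0, 0], [-2, -4, 2], [-2, -4, 2]] = (-2)·[0, 1, 1][1, 2, -1]ᵀ, so take a₁ = [1, 1, -2], b₁ = [2, -1, -1], a₂ = [0, 1, 1], b₂ = [1, 2, -1].
Each slice is an integer combination of E₁ = a₁b₁ᵀ and E₂ = a₂b₂ᵀ: S₀ = 3·E₁ − 6·E₂, S₁ = −3·E₁ + 4·E₂, S₂ = −E₁ + 2·E₂; reading off coefficients, c₁ = [3, -3, -1] and c₂ = [-6, 4, 2].
Hence T = [1, 1, -2] ⊗ [2, -1, -1] ⊗ [3, -3, -1] + [0, 1, 1] ⊗ [1, 2, -1] ⊗ [-6, 4, 2], so rank(T) ≤ 2.
These bounds meet, so rank(T) = 2.

2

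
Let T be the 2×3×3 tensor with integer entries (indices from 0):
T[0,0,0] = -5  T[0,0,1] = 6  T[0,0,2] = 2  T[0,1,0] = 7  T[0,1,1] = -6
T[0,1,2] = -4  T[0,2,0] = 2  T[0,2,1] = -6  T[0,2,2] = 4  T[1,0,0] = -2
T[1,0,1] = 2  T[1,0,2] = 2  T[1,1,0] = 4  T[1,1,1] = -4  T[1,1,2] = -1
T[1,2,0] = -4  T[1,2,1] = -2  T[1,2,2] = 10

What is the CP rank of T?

Lower bound: the mode-2 unfolding of T (rows indexed by j, columns by (i,k) = (0,0), (0,1), (0,2), (1,0), (1,1), (1,2)) is [[-5, 6, 2, -2, 2, 2], [7, -6, -4, 4, -4, -1], [2, -6, 4, -4, -2, 10]].
There the 3×3 minor on rows j ∈ {0, 1, 2}, columns (i,k) ∈ {(0,0), (0,1), (0,2)} is det [[-5, 6, 2], [7, -6, -4], [2, -6, 4]] = -36 ≠ 0, so this unfolding has rank ≥ 3; CP rank is at least every unfolding rank, so rank(T) ≥ 3. (Flattening ranks never certify an upper bound on CP rank; for that we must actually write T with 3 rank-1 terms.)
Upper bound: T is a sum of 3 rank-1 terms, T = (1, 1) ⊗ (1, 1, -1) ⊗ (4, -2, -4) + (1, 2) ⊗ (1, 1, 2) ⊗ (-1, 0, 2) + (2, 1) ⊗ (2, -1, -2) ⊗ (-2, 2, 1) (written with every a and b primitive with positive leading entry and the scale carried by c; CP decompositions are not unique, and this one is verified by expanding entrywise), so rank(T) ≤ 3.
These bounds meet, so rank(T) = 3.

3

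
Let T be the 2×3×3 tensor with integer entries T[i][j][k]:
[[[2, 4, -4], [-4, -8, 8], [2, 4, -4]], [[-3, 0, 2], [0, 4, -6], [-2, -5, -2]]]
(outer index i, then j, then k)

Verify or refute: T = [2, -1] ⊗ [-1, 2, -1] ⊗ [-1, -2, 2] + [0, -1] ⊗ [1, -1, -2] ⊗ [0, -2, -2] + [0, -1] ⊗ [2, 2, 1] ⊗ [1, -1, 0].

No

Reconstruct entry (1,0,1) from the claimed factors: Σₗ aₗ[1]bₗ[0]cₗ[1] = (-1)·(-1)·(-2) + (-1)·(1)·(-2) + (-1)·(2)·(-1) = 2, but T[1,0,1] = 0. The claim is false.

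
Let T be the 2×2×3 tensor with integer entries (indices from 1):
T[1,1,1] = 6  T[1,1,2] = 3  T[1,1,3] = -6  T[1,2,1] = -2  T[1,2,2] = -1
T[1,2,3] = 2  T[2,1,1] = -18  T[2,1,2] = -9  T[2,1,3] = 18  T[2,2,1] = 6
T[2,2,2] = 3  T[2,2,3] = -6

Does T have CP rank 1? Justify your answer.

If T = a ⊗ b ⊗ c then every fibre of T is a multiple of the corresponding factor, so read the factors off the fibres through the nonzero entry T[1,1,1] = 6.
The mode-1 fibre T[:,1,1] = [6, -18] gives a = (1, -3) (primitive direction); the mode-2 fibre T[1,:,1] = [6, -2] gives b = (3, -1); then c[k] = T[1,1,k] / (a[1]·b[1]) = [6, 3, -6] / 3 = (2, 1, -2).
Expanding (1, -3) ⊗ (3, -1) ⊗ (2, 1, -2) reproduces all 12 entries of T, so T = (1, -3) ⊗ (3, -1) ⊗ (2, 1, -2) and rank(T) ≤ 1.
Equivalently every frontal slice T[:,:,k] is c[k] times the rank-1 matrix (1, -3) ⊗ (3, -1). So T has rank 1 (it is nonzero).

Yes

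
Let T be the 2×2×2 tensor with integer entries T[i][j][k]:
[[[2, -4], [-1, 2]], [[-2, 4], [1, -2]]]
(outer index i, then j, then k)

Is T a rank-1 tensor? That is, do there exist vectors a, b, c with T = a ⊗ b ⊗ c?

Yes

If T = a ⊗ b ⊗ c then every fibre of T is a multiple of the corresponding factor, so read the factors off the fibres through the nonzero entry T[0,0,0] = 2.
The mode-1 fibre T[:,0,0] = [2, -2] gives a = [1, -1] (primitive direction); the mode-2 fibre T[0,:,0] = [2, -1] gives b = [2, -1]; then c[k] = T[0,0,k] / (a[0]·b[0]) = [2, -4] / 2 = [1, -2].
Expanding [1, -1] ⊗ [2, -1] ⊗ [1, -2] reproduces all 8 entries of T, so T = [1, -1] ⊗ [2, -1] ⊗ [1, -2] and rank(T) ≤ 1.
Equivalently every frontal slice T[:,:,k] is c[k] times the rank-1 matrix [1, -1] ⊗ [2, -1]. So T has rank 1 (it is nonzero).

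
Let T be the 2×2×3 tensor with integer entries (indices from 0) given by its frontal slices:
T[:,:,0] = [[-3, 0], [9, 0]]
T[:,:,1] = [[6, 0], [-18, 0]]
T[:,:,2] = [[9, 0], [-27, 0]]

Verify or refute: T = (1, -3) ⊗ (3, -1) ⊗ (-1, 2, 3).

No

Reconstruct entry (0,1,0) from the claimed factors: Σₗ aₗ[0]bₗ[1]cₗ[0] = (1)·(-1)·(-1) = 1, but T[0,1,0] = 0. The claim is false.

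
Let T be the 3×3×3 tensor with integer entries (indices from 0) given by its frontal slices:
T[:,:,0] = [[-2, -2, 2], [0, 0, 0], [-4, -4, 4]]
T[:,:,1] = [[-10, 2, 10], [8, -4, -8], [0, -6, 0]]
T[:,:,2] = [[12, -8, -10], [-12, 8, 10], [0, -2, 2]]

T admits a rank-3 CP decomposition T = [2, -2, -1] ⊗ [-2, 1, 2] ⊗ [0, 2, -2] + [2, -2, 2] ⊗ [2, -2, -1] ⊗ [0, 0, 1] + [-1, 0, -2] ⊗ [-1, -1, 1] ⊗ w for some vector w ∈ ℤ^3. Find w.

Subtract the known terms from T to get the rank-1 residual R = [-1, 0, -2] ⊗ [-1, -1, 1] ⊗ w, so R[i,j,k] = a[i]·b[j]·w[k]. Pick indices with nonzero a[0]·b[0] = (-1)·(-1) = 1. Only the fibre through (0,0,·) is needed: R[0,0,:] = T[0,0,:] − Σₗ aₗ[0]bₗ[0]cₗ = [-2, -10, 12] − (2)·(-2)·[0, 2, -2] − (2)·(2)·[0, 0, 1] = [-2, -2, 0]. Then w[k] = R[0,0,k] / 1 for each k, giving w = [-2, -2, 0] / 1 = [-2, -2, 0].

w = [-2, -2, 0]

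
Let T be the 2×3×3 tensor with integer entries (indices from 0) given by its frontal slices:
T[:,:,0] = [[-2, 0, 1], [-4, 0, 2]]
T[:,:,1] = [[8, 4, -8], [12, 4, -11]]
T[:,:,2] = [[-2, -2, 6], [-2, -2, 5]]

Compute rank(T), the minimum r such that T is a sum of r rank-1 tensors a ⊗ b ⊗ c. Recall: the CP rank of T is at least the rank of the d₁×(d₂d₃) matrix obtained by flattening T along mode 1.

3

Lower bound: in the mode-3 unfolding of T (rows indexed by k, columns by (i,j)) the 3×3 minor on rows k ∈ {0, 1, 2}, columns (i,j) ∈ {(0,0), (0,1), (0,2)} is det [[-2, 0, 1], [8, 4, -8], [-2, -2, 6]] = -24 ≠ 0, so that unfolding has rank ≥ 3 and hence rank(T) ≥ 3 (CP rank is at least every unfolding rank, though it can be larger).
Upper bound: T is a sum of 3 rank-1 terms, T = [1, 1] ⊗ [1, 1, -2] ⊗ [0, 4, -2] + [1, 2] ⊗ [2, 0, -1] ⊗ [-1, 2, 0] + [2, 1] ⊗ [0, 0, 1] ⊗ [0, 1, 1] (written with every a and b primitive with positive leading entry and the scale carried by c; CP decompositions are not unique, and this one is verified by expanding entrywise), so rank(T) ≤ 3.
These bounds meet, so rank(T) = 3.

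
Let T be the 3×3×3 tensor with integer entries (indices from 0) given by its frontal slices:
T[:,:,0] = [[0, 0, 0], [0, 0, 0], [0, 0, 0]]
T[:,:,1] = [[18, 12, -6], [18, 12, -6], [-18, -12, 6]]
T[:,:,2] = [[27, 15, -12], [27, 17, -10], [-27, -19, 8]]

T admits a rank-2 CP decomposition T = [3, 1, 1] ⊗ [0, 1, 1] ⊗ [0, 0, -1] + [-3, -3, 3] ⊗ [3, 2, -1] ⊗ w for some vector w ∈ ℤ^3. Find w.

w = [0, -2, -3]

Subtract the known terms from T to get the rank-1 residual R = [-3, -3, 3] ⊗ [3, 2, -1] ⊗ w, so R[i,j,k] = a[i]·b[j]·w[k]. Pick indices with nonzero a[0]·b[0] = (-3)·(3) = -9. Only the fibre through (0,0,·) is needed: R[0,0,:] = T[0,0,:] − Σₗ aₗ[0]bₗ[0]cₗ = [0, 18, 27] − (3)·(0)·[0, 0, -1] = [0, 18, 27]. Then w[k] = R[0,0,k] / -9 for each k, giving w = [0, 18, 27] / -9 = [0, -2, -3].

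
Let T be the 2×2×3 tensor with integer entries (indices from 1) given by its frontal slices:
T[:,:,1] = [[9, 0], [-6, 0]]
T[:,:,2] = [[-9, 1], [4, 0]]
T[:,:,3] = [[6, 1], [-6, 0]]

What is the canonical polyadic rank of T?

2

Lower bound: the mode-3 unfolding of T (rows indexed by k, columns by (i,j) = (1,1), (1,2), (2,1), (2,2)) is [[9, 0, -6, 0], [-9, 1, 4, 0], [6, 1, -6, 0]].
There the 2×2 minor on rows k ∈ {1, 2}, columns (i,j) ∈ {(1,1), (1,2)} is det [[9, 0], [-9, 1]] = 9 ≠ 0, so this unfolding has rank ≥ 2; CP rank is at least every unfolding rank, so rank(T) ≥ 2. (Flattening ranks never certify an upper bound on CP rank; for that we must actually write T with 2 rank-1 terms.)
Upper bound — finding two terms. Write S_k = T[:,:,k] for the frontal slices: S₁ = [[9, 0], [-6, 0]], S₂ = [[-9, 1], [4, 0]], S₃ = [[6, 1], [-6, 0]].
If T = a₁ ∘ b₁ ∘ c₁ + a₂ ∘ b₂ ∘ c₂ then each S_k = c₁[k]·a₁b₁ᵀ + c₂[k]·a₂b₂ᵀ. S₁ and S₂ are linearly independent, so a₁b₁ᵀ and a₂b₂ᵀ must span the same plane of matrices: they are the rank-1 matrices of the form x·S₁ + y·S₂.
det(x·S₁ + y·S₂) is 6·xy − 4·y² = 2·(3·x − 2·y)(y), vanishing at (x:y) = (2:3) and (1:0).
M₁ = 2·S₁ + 3·S₂ = [[-9, 3], [0, 0]] = (-3)·[1, 0][3, -1]ᵀ and M₂ = S₁ = [[9, 0], [-6, 0]] = 3·[3, -2][1, 0]ᵀ, so take a₁ = [1, 0], b₁ = [3, -1], a₂ = [3, -2], b₂ = [1, 0].
Each slice is an integer combination of E₁ = a₁b₁ᵀ and E₂ = a₂b₂ᵀ: S₁ = 3·E₂, S₂ = −E₁ − 2·E₂, S₃ = −E₁ + 3·E₂; reading off coefficients, c₁ = [0, -1, -1] and c₂ = [3, -2, 3].
Hence T = [1, 0] ∘ [3, -1] ∘ [0, -1, -1] + [3, -2] ∘ [1, 0] ∘ [3, -2, 3], so rank(T) ≤ 2.
These bounds meet, so rank(T) = 2.
Check entry T[1,1,2] = -9: (1)·(3)·(-1) + (3)·(1)·(-2) = -9.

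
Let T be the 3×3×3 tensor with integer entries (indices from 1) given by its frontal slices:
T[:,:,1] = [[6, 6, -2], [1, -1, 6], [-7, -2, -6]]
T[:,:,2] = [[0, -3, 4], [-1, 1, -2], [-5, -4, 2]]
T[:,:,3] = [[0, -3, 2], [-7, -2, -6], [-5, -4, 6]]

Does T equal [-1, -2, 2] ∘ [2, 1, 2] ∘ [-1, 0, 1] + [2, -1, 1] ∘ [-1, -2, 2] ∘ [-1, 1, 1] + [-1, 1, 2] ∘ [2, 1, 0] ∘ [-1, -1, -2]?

Reconstruct entrywise from the claimed factors. For example, T[3,3,2] = 2 and Σₗ aₗ[3]bₗ[3]cₗ[2] = (2)·(2)·(0) + (1)·(2)·(1) + (2)·(0)·(-1) = 2; checking all 27 entries, every one matches. The claim holds.

Yes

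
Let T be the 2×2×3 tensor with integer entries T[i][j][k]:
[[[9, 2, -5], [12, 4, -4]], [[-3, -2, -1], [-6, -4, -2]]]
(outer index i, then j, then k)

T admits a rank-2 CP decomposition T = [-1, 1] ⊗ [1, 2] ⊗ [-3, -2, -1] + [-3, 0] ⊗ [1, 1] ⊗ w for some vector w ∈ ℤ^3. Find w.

w = [-2, 0, 2]

Subtract the known terms from T to get the rank-1 residual R = [-3, 0] ⊗ [1, 1] ⊗ w, so R[i,j,k] = a[i]·b[j]·w[k]. Pick indices with nonzero a[0]·b[0] = (-3)·(1) = -3. Only the fibre through (0,0,·) is needed: R[0,0,:] = T[0,0,:] − Σₗ aₗ[0]bₗ[0]cₗ = [9, 2, -5] − (-1)·(1)·[-3, -2, -1] = [6, 0, -6]. Then w[k] = R[0,0,k] / -3 for each k, giving w = [6, 0, -6] / -3 = [-2, 0, 2].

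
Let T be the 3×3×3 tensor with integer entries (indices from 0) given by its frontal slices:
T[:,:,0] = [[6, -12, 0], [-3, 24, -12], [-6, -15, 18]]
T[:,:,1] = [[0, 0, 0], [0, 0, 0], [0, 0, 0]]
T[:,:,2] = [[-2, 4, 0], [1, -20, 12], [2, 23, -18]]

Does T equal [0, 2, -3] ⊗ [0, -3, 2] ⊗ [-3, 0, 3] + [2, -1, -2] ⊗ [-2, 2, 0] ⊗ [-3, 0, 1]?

No

Reconstruct entry (0,0,0) from the claimed factors: Σₗ aₗ[0]bₗ[0]cₗ[0] = (0)·(0)·(-3) + (2)·(-2)·(-3) = 12, but T[0,0,0] = 6. The claim is false.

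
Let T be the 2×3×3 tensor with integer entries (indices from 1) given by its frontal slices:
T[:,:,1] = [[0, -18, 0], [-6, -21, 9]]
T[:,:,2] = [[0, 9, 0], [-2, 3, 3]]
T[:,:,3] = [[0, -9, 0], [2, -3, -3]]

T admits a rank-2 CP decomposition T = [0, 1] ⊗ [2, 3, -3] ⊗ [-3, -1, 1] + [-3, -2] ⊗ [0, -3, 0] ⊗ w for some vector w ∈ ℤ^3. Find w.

w = [-2, 1, -1]

Subtract the known terms from T to get the rank-1 residual R = [-3, -2] ⊗ [0, -3, 0] ⊗ w, so R[i,j,k] = a[i]·b[j]·w[k]. Pick indices with nonzero a[1]·b[2] = (-3)·(-3) = 9. Only the fibre through (1,2,·) is needed: R[1,2,:] = T[1,2,:] − Σₗ aₗ[1]bₗ[2]cₗ = [-18, 9, -9] − (0)·(3)·[-3, -1, 1] = [-18, 9, -9]. Then w[k] = R[1,2,k] / 9 for each k, giving w = [-18, 9, -9] / 9 = [-2, 1, -1].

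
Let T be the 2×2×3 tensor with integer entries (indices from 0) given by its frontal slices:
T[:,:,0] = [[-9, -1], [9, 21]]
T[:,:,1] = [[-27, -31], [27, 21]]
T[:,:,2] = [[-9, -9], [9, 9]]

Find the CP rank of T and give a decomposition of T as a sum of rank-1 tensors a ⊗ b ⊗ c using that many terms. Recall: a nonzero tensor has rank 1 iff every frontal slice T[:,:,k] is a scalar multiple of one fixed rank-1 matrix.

rank(T) = 2

Lower bound: in the mode-3 unfolding of T (rows indexed by k, columns by (i,j)) the 2×2 minor on rows k ∈ {0, 1}, columns (i,j) ∈ {(0,0), (0,1)} is det [[-9, -1], [-27, -31]] = 252 ≠ 0, so that unfolding has rank ≥ 2 and hence rank(T) ≥ 2 (CP rank is at least every unfolding rank, though it can be larger).
Upper bound: with S_k = T[:,:,k], the two rank-1 terms a₁b₁ᵀ, a₂b₂ᵀ are the rank-1 members of the pencil x·S₀ + y·S₁.
det(x·S₀ + y·S₁) is −180·x² − 450·xy + 270·y² = (-90)·(x + 3·y)(2·x − y), vanishing at (x:y) = (3:-1) and (1:2).
M₁ = 3·S₀ − S₁ = [[0, 28], [0, 42]] = 14·[2, 3][0, 1]ᵀ and M₂ = S₀ + 2·S₁ = [[-63, -63], [63, 63]] = (-63)·[1, -1][1, 1]ᵀ, so take a₁ = [2, 3], b₁ = [0, 1], a₂ = [1, -1], b₂ = [1, 1].
Each slice is an integer combination of E₁ = a₁b₁ᵀ and E₂ = a₂b₂ᵀ: S₀ = 4·E₁ − 9·E₂, S₁ = −2·E₁ − 27·E₂, S₂ = −9·E₂; reading off coefficients, c₁ = [4, -2, 0] and c₂ = [-9, -27, -9].
Hence T = [2, 3] ⊗ [0, 1] ⊗ [4, -2, 0] + [1, -1] ⊗ [1, 1] ⊗ [-9, -27, -9], so rank(T) ≤ 2.
These bounds meet, so rank(T) = 2.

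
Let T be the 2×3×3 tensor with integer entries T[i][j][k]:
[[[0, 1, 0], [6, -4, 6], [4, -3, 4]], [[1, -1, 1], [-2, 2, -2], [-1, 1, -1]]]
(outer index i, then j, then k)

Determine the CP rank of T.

Lower bound: the mode-2 unfolding of T (rows indexed by j, columns by (i,k) = (0,0), (0,1), (0,2), (1,0), (1,1), (1,2)) is [[0, 1, 0, 1, -1, 1], [6, -4, 6, -2, 2, -2], [4, -3, 4, -1, 1, -1]].
There the 3×3 minor on rows j ∈ {0, 1, 2}, columns (i,k) ∈ {(0,0), (0,1), (1,0)} is det [[0, 1, 1], [6, -4, -2], [4, -3, -1]] = -4 ≠ 0, so this unfolding has rank ≥ 3; CP rank is at least every unfolding rank, so rank(T) ≥ 3. (Unfolding ranks only ever bound the CP rank from below — rank(T) can be strictly larger than all of them — so the matching upper bound has to come from an explicit 3-term decomposition.)
Upper bound: T is a sum of 3 rank-1 terms, T = [1, 0] ⊗ [1, 1, 1] ⊗ [2, -2, 2] + [1, 0] ⊗ [1, 2, 1] ⊗ [0, 1, 0] + [2, -1] ⊗ [1, -2, -1] ⊗ [-1, 1, -1] (written with every a and b primitive with positive leading entry and the scale carried by c; CP decompositions are not unique, and this one is verified by expanding entrywise), so rank(T) ≤ 3.
These bounds meet, so rank(T) = 3.

3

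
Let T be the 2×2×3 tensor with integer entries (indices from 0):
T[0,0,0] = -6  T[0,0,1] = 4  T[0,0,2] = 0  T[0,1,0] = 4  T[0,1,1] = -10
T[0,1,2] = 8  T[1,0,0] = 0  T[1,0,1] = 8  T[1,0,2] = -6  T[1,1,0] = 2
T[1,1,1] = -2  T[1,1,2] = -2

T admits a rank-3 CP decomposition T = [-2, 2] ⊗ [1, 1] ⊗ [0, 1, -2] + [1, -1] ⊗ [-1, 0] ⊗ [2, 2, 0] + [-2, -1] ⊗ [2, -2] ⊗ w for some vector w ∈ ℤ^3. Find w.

Subtract the known terms from T to get the rank-1 residual R = [-2, -1] ⊗ [2, -2] ⊗ w, so R[i,j,k] = a[i]·b[j]·w[k]. Pick indices with nonzero a[0]·b[0] = (-2)·(2) = -4. Only the fibre through (0,0,·) is needed: R[0,0,:] = T[0,0,:] − Σₗ aₗ[0]bₗ[0]cₗ = [-6, 4, 0] − (-2)·(1)·[0, 1, -2] − (1)·(-1)·[2, 2, 0] = [-4, 8, -4]. Then w[k] = R[0,0,k] / -4 for each k, giving w = [-4, 8, -4] / -4 = [1, -2, 1].

w = [1, -2, 1]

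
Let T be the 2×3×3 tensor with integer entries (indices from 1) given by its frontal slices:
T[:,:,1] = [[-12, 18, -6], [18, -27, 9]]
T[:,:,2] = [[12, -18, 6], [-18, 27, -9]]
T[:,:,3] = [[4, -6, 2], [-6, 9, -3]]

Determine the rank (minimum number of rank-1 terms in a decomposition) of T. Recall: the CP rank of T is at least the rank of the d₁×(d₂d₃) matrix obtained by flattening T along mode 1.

1

Lower bound: T ≠ 0 (e.g. T[1,1,1] = -12), so rank(T) ≥ 1.
Upper bound: if T = a ⊗ b ⊗ c then every fibre of T is a multiple of the corresponding factor, so read the factors off the fibres through the nonzero entry T[1,1,1] = -12.
The mode-1 fibre T[:,1,1] = [-12, 18] gives a = [2, -3] (primitive direction); the mode-2 fibre T[1,:,1] = [-12, 18, -6] gives b = [2, -3, 1]; then c[k] = T[1,1,k] / (a[1]·b[1]) = [-12, 12, 4] / 4 = [-3, 3, 1].
Expanding [2, -3] ⊗ [2, -3, 1] ⊗ [-3, 3, 1] reproduces all 18 entries of T, so T = [2, -3] ⊗ [2, -3, 1] ⊗ [-3, 3, 1] and rank(T) ≤ 1.
These bounds meet, so rank(T) = 1.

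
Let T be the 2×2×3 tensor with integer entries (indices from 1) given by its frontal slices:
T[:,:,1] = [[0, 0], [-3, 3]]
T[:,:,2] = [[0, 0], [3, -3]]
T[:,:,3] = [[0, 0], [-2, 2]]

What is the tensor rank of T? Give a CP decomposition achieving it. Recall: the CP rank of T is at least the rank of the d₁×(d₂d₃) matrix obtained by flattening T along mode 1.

rank(T) = 1

Lower bound: T ≠ 0 (e.g. T[2,1,1] = -3), so rank(T) ≥ 1.
Upper bound: the mode-1 fibre T[:,1,1] = [0, -3] gives a = [0, 1] (primitive direction); the mode-2 fibre T[2,:,1] = [-3, 3] gives b = [1, -1]; then c[k] = T[2,1,k] / (a[2]·b[1]) = [-3, 3, -2] / 1 = [-3, 3, -2].
Expanding [0, 1] ⊗ [1, -1] ⊗ [-3, 3, -2] reproduces all 12 entries of T, so T = [0, 1] ⊗ [1, -1] ⊗ [-3, 3, -2] and rank(T) ≤ 1.
These bounds meet, so rank(T) = 1.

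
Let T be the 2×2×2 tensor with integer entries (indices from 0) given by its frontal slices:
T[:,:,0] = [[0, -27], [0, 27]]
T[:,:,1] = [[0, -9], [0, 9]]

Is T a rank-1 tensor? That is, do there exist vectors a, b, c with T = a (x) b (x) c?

Yes

If T = a (x) b (x) c then every fibre of T is a multiple of the corresponding factor, so read the factors off the fibres through the nonzero entry T[0,1,0] = -27.
The mode-1 fibre T[:,1,0] = [-27, 27] gives a = [1, -1] (primitive direction); the mode-2 fibre T[0,:,0] = [0, -27] gives b = [0, 1]; then c[k] = T[0,1,k] / (a[0]·b[1]) = [-27, -9] / 1 = [-27, -9].
Expanding [1, -1] (x) [0, 1] (x) [-27, -9] reproduces all 8 entries of T, so T = [1, -1] (x) [0, 1] (x) [-27, -9] and rank(T) ≤ 1.
Equivalently every frontal slice T[:,:,k] is c[k] times the rank-1 matrix [1, -1] (x) [0, 1]. So T has rank 1 (it is nonzero).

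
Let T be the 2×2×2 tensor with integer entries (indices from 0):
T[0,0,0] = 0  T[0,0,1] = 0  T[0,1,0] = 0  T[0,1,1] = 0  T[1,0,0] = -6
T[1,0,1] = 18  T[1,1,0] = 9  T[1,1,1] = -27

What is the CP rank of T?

1

Lower bound: T ≠ 0 (e.g. T[1,0,0] = -6), so rank(T) ≥ 1.
Upper bound: if T = a ⊗ b ⊗ c then every fibre of T is a multiple of the corresponding factor, so read the factors off the fibres through the nonzero entry T[1,0,0] = -6.
The mode-1 fibre T[:,0,0] = [0, -6] gives a = [0, 1] (primitive direction); the mode-2 fibre T[1,:,0] = [-6, 9] gives b = [2, -3]; then c[k] = T[1,0,k] / (a[1]·b[0]) = [-6, 18] / 2 = [-3, 9].
Expanding [0, 1] ⊗ [2, -3] ⊗ [-3, 9] reproduces all 8 entries of T, so T = [0, 1] ⊗ [2, -3] ⊗ [-3, 9] and rank(T) ≤ 1.
These bounds meet, so rank(T) = 1.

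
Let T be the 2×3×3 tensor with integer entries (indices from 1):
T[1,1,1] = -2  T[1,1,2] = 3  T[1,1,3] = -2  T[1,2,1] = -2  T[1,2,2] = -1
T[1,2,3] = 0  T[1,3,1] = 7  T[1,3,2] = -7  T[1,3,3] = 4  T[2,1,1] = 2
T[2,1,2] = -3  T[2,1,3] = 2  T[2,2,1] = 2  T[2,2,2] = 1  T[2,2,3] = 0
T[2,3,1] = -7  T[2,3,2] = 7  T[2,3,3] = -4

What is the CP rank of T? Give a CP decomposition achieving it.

Lower bound: in the mode-3 unfolding of T (rows indexed by k, columns by (i,j)) the 3×3 minor on rows k ∈ {1, 2, 3}, columns (i,j) ∈ {(1,1), (1,2), (1,3)} is det [[-2, -2, 7], [3, -1, -7], [-2, 0, 4]] = -10 ≠ 0, so that unfolding has rank ≥ 3 and hence rank(T) ≥ 3 (CP rank is at least every unfolding rank, though it can be larger).
Upper bound: T is a sum of 3 rank-1 terms, T = [1, -1] (x) [0, 1, -1] (x) [-4, 2, -2] + [1, -1] (x) [1, -1, -2] (x) [-1, 2, 0] + [1, -1] (x) [1, -1, -1] (x) [-1, 1, -2] (one valid choice — decompositions are not unique — normalised so each a, b is primitive with positive first nonzero entry; check it by expanding all entries), so rank(T) ≤ 3.
These bounds meet, so rank(T) = 3.

rank(T) = 3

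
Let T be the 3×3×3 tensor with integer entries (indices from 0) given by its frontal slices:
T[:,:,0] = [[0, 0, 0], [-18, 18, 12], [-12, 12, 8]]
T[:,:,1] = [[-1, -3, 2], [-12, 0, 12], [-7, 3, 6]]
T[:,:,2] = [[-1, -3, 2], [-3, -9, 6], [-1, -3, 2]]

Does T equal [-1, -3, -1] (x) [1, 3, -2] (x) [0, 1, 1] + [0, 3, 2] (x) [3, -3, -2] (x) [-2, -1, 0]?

Yes

Reconstruct entrywise from the claimed factors. For example, T[1,2,1] = 12 and Σₗ aₗ[1]bₗ[2]cₗ[1] = (-3)·(-2)·(1) + (3)·(-2)·(-1) = 12; checking all 27 entries, every one matches. The claim holds.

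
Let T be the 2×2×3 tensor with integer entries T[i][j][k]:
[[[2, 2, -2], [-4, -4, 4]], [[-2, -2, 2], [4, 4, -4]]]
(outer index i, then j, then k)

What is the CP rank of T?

1

Lower bound: T ≠ 0 (e.g. T[0,0,0] = 2), so rank(T) ≥ 1.
Upper bound: if T = a ⊗ b ⊗ c then every fibre of T is a multiple of the corresponding factor, so read the factors off the fibres through the nonzero entry T[0,0,0] = 2.
The mode-1 fibre T[:,0,0] = [2, -2] gives a = (1, -1) (primitive direction); the mode-2 fibre T[0,:,0] = [2, -4] gives b = (1, -2); then c[k] = T[0,0,k] / (a[0]·b[0]) = [2, 2, -2] / 1 = (2, 2, -2).
Expanding (1, -1) ⊗ (1, -2) ⊗ (2, 2, -2) reproduces all 12 entries of T, so T = (1, -1) ⊗ (1, -2) ⊗ (2, 2, -2) and rank(T) ≤ 1.
These bounds meet, so rank(T) = 1.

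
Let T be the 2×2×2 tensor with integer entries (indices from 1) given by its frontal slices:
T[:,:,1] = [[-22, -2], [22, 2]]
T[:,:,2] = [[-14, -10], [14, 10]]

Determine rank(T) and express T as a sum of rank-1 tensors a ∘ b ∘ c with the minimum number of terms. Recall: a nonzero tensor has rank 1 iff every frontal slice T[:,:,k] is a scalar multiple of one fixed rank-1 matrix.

rank(T) = 2

Lower bound: in the mode-2 unfolding of T (rows indexed by j, columns by (i,k)) the 2×2 minor on rows j ∈ {1, 2}, columns (i,k) ∈ {(1,1), (1,2)} is det [[-22, -14], [-2, -10]] = 192 ≠ 0, so that unfolding has rank ≥ 2 and hence rank(T) ≥ 2 (CP rank is at least every unfolding rank, though it can be larger).
Upper bound: T[i,:,:] = a[i]·M for every slice, with a = [1, -1] and M = [[-22, -14], [-2, -10]] (rows j, columns k).
Splitting M by its rows (j = 1, 2), M = [1, 0][-22, -14]ᵀ + [0, 1][-2, -10]ᵀ.
Hence T = [1, -1] ∘ [1, 0] ∘ [-22, -14] + [1, -1] ∘ [0, 1] ∘ [-2, -10], so rank(T) ≤ 2.
These bounds meet, so rank(T) = 2.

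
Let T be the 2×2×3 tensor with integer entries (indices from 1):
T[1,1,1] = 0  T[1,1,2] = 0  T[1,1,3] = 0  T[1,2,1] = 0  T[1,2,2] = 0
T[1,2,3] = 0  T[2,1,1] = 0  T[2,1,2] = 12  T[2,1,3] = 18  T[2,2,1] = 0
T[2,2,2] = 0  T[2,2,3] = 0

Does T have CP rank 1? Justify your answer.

Yes

If T = a ⊗ b ⊗ c then every fibre of T is a multiple of the corresponding factor, so read the factors off the fibres through the nonzero entry T[2,1,2] = 12.
The mode-1 fibre T[:,1,2] = [0, 12] gives a = (0, 1) (primitive direction); the mode-2 fibre T[2,:,2] = [12, 0] gives b = (1, 0); then c[k] = T[2,1,k] / (a[2]·b[1]) = [0, 12, 18] / 1 = (0, 12, 18).
Expanding (0, 1) ⊗ (1, 0) ⊗ (0, 12, 18) reproduces all 12 entries of T, so T = (0, 1) ⊗ (1, 0) ⊗ (0, 12, 18) and rank(T) ≤ 1.
Equivalently every frontal slice T[:,:,k] is c[k] times the rank-1 matrix (0, 1) ⊗ (1, 0). So T has rank 1 (it is nonzero).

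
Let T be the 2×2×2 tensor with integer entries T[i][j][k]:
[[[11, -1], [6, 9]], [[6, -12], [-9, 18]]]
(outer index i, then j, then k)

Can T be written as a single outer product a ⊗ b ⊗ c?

No

The mode-2 unfolding of T (rows indexed by j, columns by (i,k) = (0,0), (0,1), (1,0), (1,1)) is [[11, -1, 6, -12], [6, 9, -9, 18]].
There the 2×2 minor on rows j ∈ {0, 1}, columns (i,k) ∈ {(0,0), (0,1)} is det [[11, -1], [6, 9]] = 105 ≠ 0, so this unfolding has rank ≥ 2; CP rank is at least every unfolding rank, so rank(T) ≥ 2.
In particular rank(T) ≥ 2 > 1, so T is not rank-1.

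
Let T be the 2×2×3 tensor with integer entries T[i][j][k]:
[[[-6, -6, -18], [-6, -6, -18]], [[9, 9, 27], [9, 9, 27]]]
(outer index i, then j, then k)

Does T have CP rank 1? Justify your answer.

If T = a (x) b (x) c then every fibre of T is a multiple of the corresponding factor, so read the factors off the fibres through the nonzero entry T[0,0,0] = -6.
The mode-1 fibre T[:,0,0] = [-6, 9] gives a = (2, -3) (primitive direction); the mode-2 fibre T[0,:,0] = [-6, -6] gives b = (1, 1); then c[k] = T[0,0,k] / (a[0]·b[0]) = [-6, -6, -18] / 2 = (-3, -3, -9).
Expanding (2, -3) (x) (1, 1) (x) (-3, -3, -9) reproduces all 12 entries of T, so T = (2, -3) (x) (1, 1) (x) (-3, -3, -9) and rank(T) ≤ 1.
Equivalently every frontal slice T[:,:,k] is c[k] times the rank-1 matrix (2, -3) (x) (1, 1). So T has rank 1 (it is nonzero).

Yes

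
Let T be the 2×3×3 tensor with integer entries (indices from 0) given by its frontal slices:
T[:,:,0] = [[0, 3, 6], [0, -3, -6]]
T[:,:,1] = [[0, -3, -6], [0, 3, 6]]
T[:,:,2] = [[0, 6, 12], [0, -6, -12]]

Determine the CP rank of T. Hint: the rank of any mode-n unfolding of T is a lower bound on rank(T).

1

Lower bound: T ≠ 0 (e.g. T[0,1,0] = 3), so rank(T) ≥ 1.
Upper bound: if T = a (x) b (x) c then every fibre of T is a multiple of the corresponding factor, so read the factors off the fibres through the nonzero entry T[0,1,0] = 3.
The mode-1 fibre T[:,1,0] = [3, -3] gives a = (1, -1) (primitive direction); the mode-2 fibre T[0,:,0] = [0, 3, 6] gives b = (0, 1, 2); then c[k] = T[0,1,k] / (a[0]·b[1]) = [3, -3, 6] / 1 = (3, -3, 6).
Expanding (1, -1) (x) (0, 1, 2) (x) (3, -3, 6) reproduces all 18 entries of T, so T = (1, -1) (x) (0, 1, 2) (x) (3, -3, 6) and rank(T) ≤ 1.
These bounds meet, so rank(T) = 1.
Check entry T[1,0,1] = 0: (-1)·(0)·(-3) = 0.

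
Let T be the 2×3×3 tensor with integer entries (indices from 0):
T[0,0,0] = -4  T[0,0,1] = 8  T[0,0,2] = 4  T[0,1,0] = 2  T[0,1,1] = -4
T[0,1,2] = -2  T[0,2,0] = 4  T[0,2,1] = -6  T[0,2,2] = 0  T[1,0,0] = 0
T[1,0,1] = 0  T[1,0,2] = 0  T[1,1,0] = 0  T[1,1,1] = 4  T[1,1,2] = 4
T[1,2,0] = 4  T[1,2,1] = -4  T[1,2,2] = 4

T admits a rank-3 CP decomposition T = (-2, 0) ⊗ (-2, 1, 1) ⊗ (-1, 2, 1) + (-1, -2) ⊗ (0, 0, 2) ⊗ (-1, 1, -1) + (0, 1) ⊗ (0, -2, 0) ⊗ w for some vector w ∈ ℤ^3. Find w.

Subtract the known terms from T to get the rank-1 residual R = (0, 1) ⊗ (0, -2, 0) ⊗ w, so R[i,j,k] = a[i]·b[j]·w[k]. Pick indices with nonzero a[1]·b[1] = (1)·(-2) = -2. Only the fibre through (1,1,·) is needed: R[1,1,:] = T[1,1,:] − Σₗ aₗ[1]bₗ[1]cₗ = [0, 4, 4] − (0)·(1)·(-1, 2, 1) − (-2)·(0)·(-1, 1, -1) = [0, 4, 4]. Then w[k] = R[1,1,k] / -2 for each k, giving w = [0, 4, 4] / -2 = (0, -2, -2).

w = (0, -2, -2)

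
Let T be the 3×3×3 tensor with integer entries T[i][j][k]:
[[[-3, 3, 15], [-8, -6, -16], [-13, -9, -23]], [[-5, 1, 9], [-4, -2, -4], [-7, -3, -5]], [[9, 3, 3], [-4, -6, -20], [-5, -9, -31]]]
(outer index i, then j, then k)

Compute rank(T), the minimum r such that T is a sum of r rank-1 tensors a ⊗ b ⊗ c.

2

Lower bound: in the mode-3 unfolding of T (rows indexed by k, columns by (i,j)) the 2×2 minor on rows k ∈ {0, 1}, columns (i,j) ∈ {(0,0), (0,1)} is det [[-3, -8], [3, -6]] = 42 ≠ 0, so that unfolding has rank ≥ 2 and hence rank(T) ≥ 2 (CP rank is at least every unfolding rank, though it can be larger).
Upper bound: with S_k = T[:,:,k], the two rank-1 terms a₁b₁ᵀ, a₂b₂ᵀ are the rank-1 members of the pencil x·S₀ + y·S₁.
The 2×2 minor of x·S₀ + y·S₁ on rows {0,1}, columns {0,1} is −28·x² − 28·xy = (-28)·(x + y)(x), vanishing at (x:y) = (1:-1) and (0:1).
M₁ = S₀ − S₁ = [[-6, -2, -4], [-6, -2, -4], [6, 2, 4]] = (-2)·[1, 1, -1][3, 1, 2]ᵀ and M₂ = S₁ = [[3, -6, -9], [1, -2, -3], [3, -6, -9]] = [3, 1, 3][1, -2, -3]ᵀ, so take a₁ = [1, 1, -1], b₁ = [3, 1, 2], a₂ = [3, 1, 3], b₂ = [1, -2, -3].
Each slice is an integer combination of E₁ = a₁b₁ᵀ and E₂ = a₂b₂ᵀ: S₀ = −2·E₁ + E₂, S₁ = E₂, S₂ = 2·E₁ + 3·E₂; reading off coefficients, c₁ = [-2, 0, 2] and c₂ = [1, 1, 3].
Hence T = [1, 1, -1] ⊗ [3, 1, 2] ⊗ [-2, 0, 2] + [3, 1, 3] ⊗ [1, -2, -3] ⊗ [1, 1, 3], so rank(T) ≤ 2.
These bounds meet, so rank(T) = 2.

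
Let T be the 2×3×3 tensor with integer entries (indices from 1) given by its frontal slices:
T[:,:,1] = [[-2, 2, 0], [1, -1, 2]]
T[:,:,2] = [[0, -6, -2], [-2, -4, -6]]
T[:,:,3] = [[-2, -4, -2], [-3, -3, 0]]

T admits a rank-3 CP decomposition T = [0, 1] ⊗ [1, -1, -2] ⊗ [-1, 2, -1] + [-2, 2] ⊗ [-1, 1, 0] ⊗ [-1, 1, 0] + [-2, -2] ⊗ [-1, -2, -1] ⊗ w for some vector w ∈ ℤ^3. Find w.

Subtract the known terms from T to get the rank-1 residual R = [-2, -2] ⊗ [-1, -2, -1] ⊗ w, so R[i,j,k] = a[i]·b[j]·w[k]. Pick indices with nonzero a[1]·b[1] = (-2)·(-1) = 2. Only the fibre through (1,1,·) is needed: R[1,1,:] = T[1,1,:] − Σₗ aₗ[1]bₗ[1]cₗ = [-2, 0, -2] − (0)·(1)·[-1, 2, -1] − (-2)·(-1)·[-1, 1, 0] = [0, -2, -2]. Then w[k] = R[1,1,k] / 2 for each k, giving w = [0, -2, -2] / 2 = [0, -1, -1].

w = [0, -1, -1]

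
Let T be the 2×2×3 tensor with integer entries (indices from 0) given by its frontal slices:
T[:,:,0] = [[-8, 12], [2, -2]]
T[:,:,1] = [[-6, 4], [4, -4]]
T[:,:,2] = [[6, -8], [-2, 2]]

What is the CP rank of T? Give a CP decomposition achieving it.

Lower bound: in the mode-2 unfolding of T (rows indexed by j, columns by (i,k)) the 2×2 minor on rows j ∈ {0, 1}, columns (i,k) ∈ {(0,0), (0,1)} is det [[-8, -6], [12, 4]] = 40 ≠ 0, so that unfolding has rank ≥ 2 and hence rank(T) ≥ 2 (CP rank is at least every unfolding rank, though it can be larger).
Upper bound: with S_k = T[:,:,k], the two rank-1 terms a₁b₁ᵀ, a₂b₂ᵀ are the rank-1 members of the pencil x·S₀ + y·S₁.
det(x·S₀ + y·S₁) is −8·x² − 12·xy + 8·y² = (-4)·(x + 2·y)(2·x − y), vanishing at (x:y) = (2:-1) and (1:2).
M₁ = 2·S₀ − S₁ = [[-10, 20], [0, 0]] = (-10)·[1, 0][1, -2]ᵀ and M₂ = S₀ + 2·S₁ = [[-20, 20], [10, -10]] = (-10)·[2, -1][1, -1]ᵀ, so take a₁ = [1, 0], b₁ = [1, -2], a₂ = [2, -1], b₂ = [1, -1].
Each slice is an integer combination of E₁ = a₁b₁ᵀ and E₂ = a₂b₂ᵀ: S₀ = −4·E₁ − 2·E₂, S₁ = 2·E₁ − 4·E₂, S₂ = 2·E₁ + 2·E₂; reading off coefficients, c₁ = [-4, 2, 2] and c₂ = [-2, -4, 2].
Hence T = [1, 0] ⊗ [1, -2] ⊗ [-4, 2, 2] + [2, -1] ⊗ [1, -1] ⊗ [-2, -4, 2], so rank(T) ≤ 2.
These bounds meet, so rank(T) = 2.

rank(T) = 2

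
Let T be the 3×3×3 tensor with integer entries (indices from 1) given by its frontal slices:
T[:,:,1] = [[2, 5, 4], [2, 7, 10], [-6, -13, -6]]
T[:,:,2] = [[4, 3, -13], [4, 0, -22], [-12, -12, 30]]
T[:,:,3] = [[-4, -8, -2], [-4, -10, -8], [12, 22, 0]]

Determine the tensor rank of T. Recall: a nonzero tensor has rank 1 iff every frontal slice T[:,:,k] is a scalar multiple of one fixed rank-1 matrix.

Lower bound: the mode-1 unfolding of T (rows indexed by i, columns by (j,k) = (1,1), (1,2), (1,3), (2,1), (2,2), (2,3), (3,1), (3,2), (3,3)) is [[2, 4, -4, 5, 3, -8, 4, -13, -2], [2, 4, -4, 7, 0, -10, 10, -22, -8], [-6, -12, 12, -13, -12, 22, -6, 30, 0]].
There the 2×2 minor on rows i ∈ {1, 2}, columns (j,k) ∈ {(1,1), (2,1)} is det [[2, 5], [2, 7]] = 4 ≠ 0, so this unfolding has rank ≥ 2; CP rank is at least every unfolding rank, so rank(T) ≥ 2. (Unfolding ranks only ever bound the CP rank from below — rank(T) can be strictly larger than all of them — so the matching upper bound has to come from an explicit 2-term decomposition.)
Upper bound — finding two terms. Write S_k = T[:,:,k] for the frontal slices: S₁ = [[2, 5, 4], [2, 7, 10], [-6, -13, -6]], S₂ = [[4, 3, -13], [4, 0, -22], [-12, -12, 30]], S₃ = [[-4, -8, -2], [-4, -10, -8], [12, 22, 0]].
If T = a₁ ⊗ b₁ ⊗ c₁ + a₂ ⊗ b₂ ⊗ c₂ then each S_k = c₁[k]·a₁b₁ᵀ + c₂[k]·a₂b₂ᵀ. S₁ and S₂ are linearly independent, so a₁b₁ᵀ and a₂b₂ᵀ must span the same plane of matrices: they are the rank-1 matrices of the form x·S₁ + y·S₂.
The 2×2 minor of x·S₁ + y·S₂ on rows {1,2}, columns {1,2} is 4·x² + 2·xy − 12·y² = 2·(2·x − 3·y)(x + 2·y), vanishing at (x:y) = (3:2) and (2:-1).
M₁ = 3·S₁ + 2·S₂ = [[14, 21, -14], [14, 21, -14], [-42, -63, 42]] = 7·(1, 1, -3)(2, 3, -2)ᵀ and M₂ = 2·S₁ − S₂ = [[0, 7, 21], [0, 14, 42], [0, -14, -42]] = 7·(1, 2, -2)(0, 1, 3)ᵀ, so take a₁ = (1, 1, -3), b₁ = (2, 3, -2), a₂ = (1, 2, -2), b₂ = (0, 1, 3).
Each slice is an integer combination of E₁ = a₁b₁ᵀ and E₂ = a₂b₂ᵀ: S₁ = E₁ + 2·E₂, S₂ = 2·E₁ − 3·E₂, S₃ = −2·E₁ − 2·E₂; reading off coefficients, c₁ = (1, 2, -2) and c₂ = (2, -3, -2).
Hence T = (1, 1, -3) ⊗ (2, 3, -2) ⊗ (1, 2, -2) + (1, 2, -2) ⊗ (0, 1, 3) ⊗ (2, -3, -2), so rank(T) ≤ 2.
These bounds meet, so rank(T) = 2.

2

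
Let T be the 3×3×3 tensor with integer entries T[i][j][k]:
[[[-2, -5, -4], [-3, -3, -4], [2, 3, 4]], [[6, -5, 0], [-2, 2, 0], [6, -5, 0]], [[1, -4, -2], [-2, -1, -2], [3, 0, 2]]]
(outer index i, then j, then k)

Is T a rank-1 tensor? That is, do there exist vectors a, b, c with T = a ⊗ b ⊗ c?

No

The mode-3 unfolding of T (rows indexed by k, columns by (i,j) = (0,0), (0,1), (0,2), (1,0), (1,1), (1,2), (2,0), (2,1), (2,2)) is [[-2, -3, 2, 6, -2, 6, 1, -2, 3], [-5, -3, 3, -5, 2, -5, -4, -1, 0], [-4, -4, 4, 0, 0, 0, -2, -2, 2]].
There the 3×3 minor on rows k ∈ {0, 1, 2}, columns (i,j) ∈ {(0,0), (0,1), (0,2)} is det [[-2, -3, 2], [-5, -3, 3], [-4, -4, 4]] = -8 ≠ 0, so this unfolding has rank ≥ 3; CP rank is at least every unfolding rank, so rank(T) ≥ 3.
In particular rank(T) ≥ 3 > 1, so T is not rank-1.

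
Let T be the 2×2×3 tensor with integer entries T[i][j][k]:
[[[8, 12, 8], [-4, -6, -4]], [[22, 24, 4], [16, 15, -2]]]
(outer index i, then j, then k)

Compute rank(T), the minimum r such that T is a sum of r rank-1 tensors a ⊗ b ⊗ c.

Lower bound: the mode-2 unfolding of T (rows indexed by j, columns by (i,k) = (0,0), (0,1), (0,2), (1,0), (1,1), (1,2)) is [[8, 12, 8, 22, 24, 4], [-4, -6, -4, 16, 15, -2]].
There the 2×2 minor on rows j ∈ {0, 1}, columns (i,k) ∈ {(0,0), (1,0)} is det [[8, 22], [-4, 16]] = 216 ≠ 0, so this unfolding has rank ≥ 2; CP rank is at least every unfolding rank, so rank(T) ≥ 2. (Flattening ranks never certify an upper bound on CP rank; for that we must actually write T with 2 rank-1 terms.)
Upper bound — finding two terms. Write S_k = T[:,:,k] for the frontal slices: S₀ = [[8, -4], [22, 16]], S₁ = [[12, -6], [24, 15]], S₂ = [[8, -4], [4, -2]].
If T = a₁ ⊗ b₁ ⊗ c₁ + a₂ ⊗ b₂ ⊗ c₂ then each S_k = c₁[k]·a₁b₁ᵀ + c₂[k]·a₂b₂ᵀ. S₀ and S₁ are linearly independent, so a₁b₁ᵀ and a₂b₂ᵀ must span the same plane of matrices: they are the rank-1 matrices of the form x·S₀ + y·S₁.
det(x·S₀ + y·S₁) is 216·x² + 540·xy + 324·y² = 108·(2·x + 3·y)(x + y), vanishing at (x:y) = (3:-2) and (1:-1).
M₁ = 3·S₀ − 2·S₁ = [[0, 0], [18, 18]] = 18·[0, 1][1, 1]ᵀ and M₂ = S₀ − S₁ = [[-4, 2], [-2, 1]] = −[2, 1][2, -1]ᵀ, so take a₁ = [0, 1], b₁ = [1, 1], a₂ = [2, 1], b₂ = [2, -1].
Each slice is an integer combination of E₁ = a₁b₁ᵀ and E₂ = a₂b₂ᵀ: S₀ = 18·E₁ + 2·E₂, S₁ = 18·E₁ + 3·E₂, S₂ = 2·E₂; reading off coefficients, c₁ = [18, 18, 0] and c₂ = [2, 3, 2].
Hence T = [0, 1] ⊗ [1, 1] ⊗ [18, 18, 0] + [2, 1] ⊗ [2, -1] ⊗ [2, 3, 2], so rank(T) ≤ 2.
These bounds meet, so rank(T) = 2.
Check entry T[0,1,2] = -4: (0)·(1)·(0) + (2)·(-1)·(2) = -4.

2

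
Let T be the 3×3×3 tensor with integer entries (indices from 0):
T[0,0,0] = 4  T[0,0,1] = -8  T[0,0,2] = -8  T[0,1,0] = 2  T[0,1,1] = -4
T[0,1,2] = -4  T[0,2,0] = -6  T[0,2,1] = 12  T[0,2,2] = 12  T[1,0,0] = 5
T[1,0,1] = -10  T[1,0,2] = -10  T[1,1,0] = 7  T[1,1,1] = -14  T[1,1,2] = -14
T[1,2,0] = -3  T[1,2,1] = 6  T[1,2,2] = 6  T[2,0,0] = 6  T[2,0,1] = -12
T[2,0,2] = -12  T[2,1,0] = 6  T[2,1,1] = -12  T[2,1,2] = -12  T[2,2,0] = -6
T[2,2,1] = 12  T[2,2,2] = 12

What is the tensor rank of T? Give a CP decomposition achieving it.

Lower bound: the mode-2 unfolding of T (rows indexed by j, columns by (i,k) = (0,0), (0,1), (0,2), (1,0), (1,1), (1,2), (2,0), (2,1), (2,2)) is [[4, -8, -8, 5, -10, -10, 6, -12, -12], [2, -4, -4, 7, -14, -14, 6, -12, -12], [-6, 12, 12, -3, 6, 6, -6, 12, 12]].
There the 2×2 minor on rows j ∈ {0, 1}, columns (i,k) ∈ {(0,0), (1,0)} is det [[4, 5], [2, 7]] = 18 ≠ 0, so this unfolding has rank ≥ 2; CP rank is at least every unfolding rank, so rank(T) ≥ 2. (Unfolding ranks only ever bound the CP rank from below — rank(T) can be strictly larger than all of them — so the matching upper bound has to come from an explicit 2-term decomposition.)
Upper bound — finding two terms. Every mode-3 slice of T is a multiple of one matrix: T[:,:,k] = c[k]·M with c = [1, -2, -2] and M = [[4, 2, -6], [5, 7, -3], [6, 6, -6]] (rows indexed by i, columns by j). So it suffices to write M as a sum of two rank-1 matrices.
The columns of M satisfy (column 1) = 2·(column 0) + (column 2), so splitting by columns, M = [4, 5, 6][1, 2, 0]ᵀ + [-6, -3, -6][0, 1, 1]ᵀ.
Hence T = [4, 5, 6] ⊗ [1, 2, 0] ⊗ [1, -2, -2] + [-6, -3, -6] ⊗ [0, 1, 1] ⊗ [1, -2, -2], so rank(T) ≤ 2.
These bounds meet, so rank(T) = 2.
Check entry T[0,2,0] = -6: (4)·(0)·(1) + (-6)·(1)·(1) = -6.

rank(T) = 2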